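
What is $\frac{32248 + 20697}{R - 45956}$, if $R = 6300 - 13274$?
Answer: $- \frac{10589}{10586} \approx -1.0003$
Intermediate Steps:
$R = -6974$ ($R = 6300 - 13274 = -6974$)
$\frac{32248 + 20697}{R - 45956} = \frac{32248 + 20697}{-6974 - 45956} = \frac{52945}{-52930} = 52945 \left(- \frac{1}{52930}\right) = - \frac{10589}{10586}$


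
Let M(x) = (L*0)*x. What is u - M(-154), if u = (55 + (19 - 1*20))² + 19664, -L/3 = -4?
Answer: 22580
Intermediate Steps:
L = 12 (L = -3*(-4) = 12)
M(x) = 0 (M(x) = (12*0)*x = 0*x = 0)
u = 22580 (u = (55 + (19 - 20))² + 19664 = (55 - 1)² + 19664 = 54² + 19664 = 2916 + 19664 = 22580)
u - M(-154) = 22580 - 1*0 = 22580 + 0 = 22580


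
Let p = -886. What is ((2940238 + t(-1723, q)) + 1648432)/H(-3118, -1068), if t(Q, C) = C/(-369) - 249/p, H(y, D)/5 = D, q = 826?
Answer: -300038319565/349165512 ≈ -859.30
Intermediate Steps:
H(y, D) = 5*D
t(Q, C) = 249/886 - C/369 (t(Q, C) = C/(-369) - 249/(-886) = C*(-1/369) - 249*(-1/886) = -C/369 + 249/886 = 249/886 - C/369)
((2940238 + t(-1723, q)) + 1648432)/H(-3118, -1068) = ((2940238 + (249/886 - 1/369*826)) + 1648432)/((5*(-1068))) = ((2940238 + (249/886 - 826/369)) + 1648432)/(-5340) = ((2940238 - 639955/326934) + 1648432)*(-1/5340) = (961263130337/326934 + 1648432)*(-1/5340) = (1500191597825/326934)*(-1/5340) = -300038319565/349165512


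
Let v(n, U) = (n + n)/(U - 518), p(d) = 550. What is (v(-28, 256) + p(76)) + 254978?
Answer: 33474196/131 ≈ 2.5553e+5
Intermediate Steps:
v(n, U) = 2*n/(-518 + U) (v(n, U) = (2*n)/(-518 + U) = 2*n/(-518 + U))
(v(-28, 256) + p(76)) + 254978 = (2*(-28)/(-518 + 256) + 550) + 254978 = (2*(-28)/(-262) + 550) + 254978 = (2*(-28)*(-1/262) + 550) + 254978 = (28/131 + 550) + 254978 = 72078/131 + 254978 = 33474196/131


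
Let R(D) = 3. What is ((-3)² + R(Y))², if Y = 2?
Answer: 144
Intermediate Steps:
((-3)² + R(Y))² = ((-3)² + 3)² = (9 + 3)² = 12² = 144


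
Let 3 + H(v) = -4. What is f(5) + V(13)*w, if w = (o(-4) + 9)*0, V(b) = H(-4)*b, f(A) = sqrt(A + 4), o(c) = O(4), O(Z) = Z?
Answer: 3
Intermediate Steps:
o(c) = 4
H(v) = -7 (H(v) = -3 - 4 = -7)
f(A) = sqrt(4 + A)
V(b) = -7*b
w = 0 (w = (4 + 9)*0 = 13*0 = 0)
f(5) + V(13)*w = sqrt(4 + 5) - 7*13*0 = sqrt(9) - 91*0 = 3 + 0 = 3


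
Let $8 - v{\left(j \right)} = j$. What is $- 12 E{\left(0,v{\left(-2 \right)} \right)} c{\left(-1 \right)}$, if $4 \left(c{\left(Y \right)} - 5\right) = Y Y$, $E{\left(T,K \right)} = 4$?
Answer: $-252$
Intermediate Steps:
$v{\left(j \right)} = 8 - j$
$c{\left(Y \right)} = 5 + \frac{Y^{2}}{4}$ ($c{\left(Y \right)} = 5 + \frac{Y Y}{4} = 5 + \frac{Y^{2}}{4}$)
$- 12 E{\left(0,v{\left(-2 \right)} \right)} c{\left(-1 \right)} = \left(-12\right) 4 \left(5 + \frac{\left(-1\right)^{2}}{4}\right) = - 48 \left(5 + \frac{1}{4} \cdot 1\right) = - 48 \left(5 + \frac{1}{4}\right) = \left(-48\right) \frac{21}{4} = -252$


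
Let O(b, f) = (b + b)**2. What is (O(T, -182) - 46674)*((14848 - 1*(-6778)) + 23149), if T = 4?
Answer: -2086962750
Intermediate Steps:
O(b, f) = 4*b**2 (O(b, f) = (2*b)**2 = 4*b**2)
(O(T, -182) - 46674)*((14848 - 1*(-6778)) + 23149) = (4*4**2 - 46674)*((14848 - 1*(-6778)) + 23149) = (4*16 - 46674)*((14848 + 6778) + 23149) = (64 - 46674)*(21626 + 23149) = -46610*44775 = -2086962750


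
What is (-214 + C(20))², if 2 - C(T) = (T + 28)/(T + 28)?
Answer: 45369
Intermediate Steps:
C(T) = 1 (C(T) = 2 - (T + 28)/(T + 28) = 2 - (28 + T)/(28 + T) = 2 - 1*1 = 2 - 1 = 1)
(-214 + C(20))² = (-214 + 1)² = (-213)² = 45369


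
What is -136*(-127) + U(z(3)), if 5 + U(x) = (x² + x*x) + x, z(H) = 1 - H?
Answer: 17273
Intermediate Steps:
U(x) = -5 + x + 2*x² (U(x) = -5 + ((x² + x*x) + x) = -5 + ((x² + x²) + x) = -5 + (2*x² + x) = -5 + (x + 2*x²) = -5 + x + 2*x²)
-136*(-127) + U(z(3)) = -136*(-127) + (-5 + (1 - 1*3) + 2*(1 - 1*3)²) = 17272 + (-5 + (1 - 3) + 2*(1 - 3)²) = 17272 + (-5 - 2 + 2*(-2)²) = 17272 + (-5 - 2 + 2*4) = 17272 + (-5 - 2 + 8) = 17272 + 1 = 17273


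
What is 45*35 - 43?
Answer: 1532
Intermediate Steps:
45*35 - 43 = 1575 - 43 = 1532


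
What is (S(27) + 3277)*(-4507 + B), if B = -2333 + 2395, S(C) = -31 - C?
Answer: -14308455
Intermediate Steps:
B = 62
(S(27) + 3277)*(-4507 + B) = ((-31 - 1*27) + 3277)*(-4507 + 62) = ((-31 - 27) + 3277)*(-4445) = (-58 + 3277)*(-4445) = 3219*(-4445) = -14308455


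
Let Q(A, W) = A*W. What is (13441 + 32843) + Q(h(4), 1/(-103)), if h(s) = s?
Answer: 4767248/103 ≈ 46284.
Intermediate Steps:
(13441 + 32843) + Q(h(4), 1/(-103)) = (13441 + 32843) + 4/(-103) = 46284 + 4*(-1/103) = 46284 - 4/103 = 4767248/103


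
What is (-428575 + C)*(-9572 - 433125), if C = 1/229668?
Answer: 43574649374038003/229668 ≈ 1.8973e+11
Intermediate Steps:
C = 1/229668 ≈ 4.3541e-6
(-428575 + C)*(-9572 - 433125) = (-428575 + 1/229668)*(-9572 - 433125) = -98429963099/229668*(-442697) = 43574649374038003/229668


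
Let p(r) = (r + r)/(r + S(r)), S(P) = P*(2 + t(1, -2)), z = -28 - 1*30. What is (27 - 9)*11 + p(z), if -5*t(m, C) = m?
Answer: 1391/7 ≈ 198.71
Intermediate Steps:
t(m, C) = -m/5
z = -58 (z = -28 - 30 = -58)
S(P) = 9*P/5 (S(P) = P*(2 - ⅕*1) = P*(2 - ⅕) = P*(9/5) = 9*P/5)
p(r) = 5/7 (p(r) = (r + r)/(r + 9*r/5) = (2*r)/((14*r/5)) = (2*r)*(5/(14*r)) = 5/7)
(27 - 9)*11 + p(z) = (27 - 9)*11 + 5/7 = 18*11 + 5/7 = 198 + 5/7 = 1391/7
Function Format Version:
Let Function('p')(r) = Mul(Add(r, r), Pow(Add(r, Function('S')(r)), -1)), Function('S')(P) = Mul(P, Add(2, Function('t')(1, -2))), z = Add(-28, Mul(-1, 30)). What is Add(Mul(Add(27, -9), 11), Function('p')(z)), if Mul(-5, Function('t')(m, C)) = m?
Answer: Rational(1391, 7) ≈ 198.71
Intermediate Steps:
Function('t')(m, C) = Mul(Rational(-1, 5), m)
z = -58 (z = Add(-28, -30) = -58)
Function('S')(P) = Mul(Rational(9, 5), P) (Function('S')(P) = Mul(P, Add(2, Mul(Rational(-1, 5), 1))) = Mul(P, Add(2, Rational(-1, 5))) = Mul(P, Rational(9, 5)) = Mul(Rational(9, 5), P))
Function('p')(r) = Rational(5, 7) (Function('p')(r) = Mul(Add(r, r), Pow(Add(r, Mul(Rational(9, 5), r)), -1)) = Mul(Mul(2, r), Pow(Mul(Rational(14, 5), r), -1)) = Mul(Mul(2, r), Mul(Rational(5, 14), Pow(r, -1))) = Rational(5, 7))
Add(Mul(Add(27, -9), 11), Function('p')(z)) = Add(Mul(Add(27, -9), 11), Rational(5, 7)) = Add(Mul(18, 11), Rational(5, 7)) = Add(198, Rational(5, 7)) = Rational(1391, 7)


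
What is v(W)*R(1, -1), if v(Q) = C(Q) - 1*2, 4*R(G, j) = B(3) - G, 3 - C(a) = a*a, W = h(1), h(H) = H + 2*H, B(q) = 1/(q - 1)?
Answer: 1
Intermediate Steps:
B(q) = 1/(-1 + q)
h(H) = 3*H
W = 3 (W = 3*1 = 3)
C(a) = 3 - a² (C(a) = 3 - a*a = 3 - a²)
R(G, j) = ⅛ - G/4 (R(G, j) = (1/(-1 + 3) - G)/4 = (1/2 - G)/4 = (½ - G)/4 = ⅛ - G/4)
v(Q) = 1 - Q² (v(Q) = (3 - Q²) - 1*2 = (3 - Q²) - 2 = 1 - Q²)
v(W)*R(1, -1) = (1 - 1*3²)*(⅛ - ¼*1) = (1 - 1*9)*(⅛ - ¼) = (1 - 9)*(-⅛) = -8*(-⅛) = 1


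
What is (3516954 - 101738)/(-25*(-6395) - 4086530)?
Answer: -3415216/3926655 ≈ -0.86975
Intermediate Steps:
(3516954 - 101738)/(-25*(-6395) - 4086530) = 3415216/(159875 - 4086530) = 3415216/(-3926655) = 3415216*(-1/3926655) = -3415216/3926655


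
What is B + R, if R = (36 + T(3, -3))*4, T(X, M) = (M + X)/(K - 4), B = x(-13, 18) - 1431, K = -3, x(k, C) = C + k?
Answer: -1282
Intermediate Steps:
B = -1426 (B = (18 - 13) - 1431 = 5 - 1431 = -1426)
T(X, M) = -M/7 - X/7 (T(X, M) = (M + X)/(-3 - 4) = (M + X)/(-7) = (M + X)*(-1/7) = -M/7 - X/7)
R = 144 (R = (36 + (-1/7*(-3) - 1/7*3))*4 = (36 + (3/7 - 3/7))*4 = (36 + 0)*4 = 36*4 = 144)
B + R = -1426 + 144 = -1282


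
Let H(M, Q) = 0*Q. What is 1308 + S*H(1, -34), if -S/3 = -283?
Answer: 1308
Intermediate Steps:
H(M, Q) = 0
S = 849 (S = -3*(-283) = 849)
1308 + S*H(1, -34) = 1308 + 849*0 = 1308 + 0 = 1308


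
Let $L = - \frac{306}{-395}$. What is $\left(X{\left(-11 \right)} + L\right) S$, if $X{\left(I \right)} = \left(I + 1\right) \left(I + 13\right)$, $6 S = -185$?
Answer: $\frac{140489}{237} \approx 592.78$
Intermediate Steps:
$L = \frac{306}{395}$ ($L = \left(-306\right) \left(- \frac{1}{395}\right) = \frac{306}{395} \approx 0.77468$)
$S = - \frac{185}{6}$ ($S = \frac{1}{6} \left(-185\right) = - \frac{185}{6} \approx -30.833$)
$X{\left(I \right)} = \left(1 + I\right) \left(13 + I\right)$
$\left(X{\left(-11 \right)} + L\right) S = \left(\left(13 + \left(-11\right)^{2} + 14 \left(-11\right)\right) + \frac{306}{395}\right) \left(- \frac{185}{6}\right) = \left(\left(13 + 121 - 154\right) + \frac{306}{395}\right) \left(- \frac{185}{6}\right) = \left(-20 + \frac{306}{395}\right) \left(- \frac{185}{6}\right) = \left(- \frac{7594}{395}\right) \left(- \frac{185}{6}\right) = \frac{140489}{237}$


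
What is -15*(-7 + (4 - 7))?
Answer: 150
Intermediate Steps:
-15*(-7 + (4 - 7)) = -15*(-7 - 3) = -15*(-10) = 150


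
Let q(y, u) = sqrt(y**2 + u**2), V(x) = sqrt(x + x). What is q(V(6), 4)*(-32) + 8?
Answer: 8 - 64*sqrt(7) ≈ -161.33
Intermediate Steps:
V(x) = sqrt(2)*sqrt(x) (V(x) = sqrt(2*x) = sqrt(2)*sqrt(x))
q(y, u) = sqrt(u**2 + y**2)
q(V(6), 4)*(-32) + 8 = sqrt(4**2 + (sqrt(2)*sqrt(6))**2)*(-32) + 8 = sqrt(16 + (2*sqrt(3))**2)*(-32) + 8 = sqrt(16 + 12)*(-32) + 8 = sqrt(28)*(-32) + 8 = (2*sqrt(7))*(-32) + 8 = -64*sqrt(7) + 8 = 8 - 64*sqrt(7)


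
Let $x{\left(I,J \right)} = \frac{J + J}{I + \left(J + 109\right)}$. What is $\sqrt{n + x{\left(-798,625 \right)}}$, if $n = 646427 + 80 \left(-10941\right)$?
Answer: $\frac{3 i \sqrt{1627538}}{8} \approx 478.41 i$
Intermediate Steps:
$x{\left(I,J \right)} = \frac{2 J}{109 + I + J}$ ($x{\left(I,J \right)} = \frac{2 J}{I + \left(109 + J\right)} = \frac{2 J}{109 + I + J}$)
$n = -228853$ ($n = 646427 - 875280 = -228853$)
$\sqrt{n + x{\left(-798,625 \right)}} = \sqrt{-228853 + 2 \cdot 625 \frac{1}{109 - 798 + 625}} = \sqrt{-228853 + 2 \cdot 625 \frac{1}{-64}} = \sqrt{-228853 + 2 \cdot 625 \left(- \frac{1}{64}\right)} = \sqrt{-228853 - \frac{625}{32}} = \sqrt{- \frac{7323921}{32}} = \frac{3 i \sqrt{1627538}}{8}$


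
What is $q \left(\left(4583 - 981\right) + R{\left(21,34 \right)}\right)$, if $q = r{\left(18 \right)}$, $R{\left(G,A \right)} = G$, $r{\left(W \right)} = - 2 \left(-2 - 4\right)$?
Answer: $43476$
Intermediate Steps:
$r{\left(W \right)} = 12$ ($r{\left(W \right)} = \left(-2\right) \left(-6\right) = 12$)
$q = 12$
$q \left(\left(4583 - 981\right) + R{\left(21,34 \right)}\right) = 12 \left(\left(4583 - 981\right) + 21\right) = 12 \left(3602 + 21\right) = 12 \cdot 3623 = 43476$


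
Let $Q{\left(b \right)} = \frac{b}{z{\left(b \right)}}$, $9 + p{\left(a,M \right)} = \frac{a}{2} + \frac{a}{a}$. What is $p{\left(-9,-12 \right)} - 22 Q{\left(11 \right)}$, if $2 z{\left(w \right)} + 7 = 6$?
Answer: $\frac{943}{2} \approx 471.5$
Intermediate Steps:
$z{\left(w \right)} = - \frac{1}{2}$ ($z{\left(w \right)} = - \frac{7}{2} + \frac{1}{2} \cdot 6 = - \frac{7}{2} + 3 = - \frac{1}{2}$)
$p{\left(a,M \right)} = -8 + \frac{a}{2}$ ($p{\left(a,M \right)} = -9 + \left(\frac{a}{2} + \frac{a}{a}\right) = -9 + \left(a \frac{1}{2} + 1\right) = -9 + \left(\frac{a}{2} + 1\right) = -9 + \left(1 + \frac{a}{2}\right) = -8 + \frac{a}{2}$)
$Q{\left(b \right)} = - 2 b$ ($Q{\left(b \right)} = \frac{b}{- \frac{1}{2}} = b \left(-2\right) = - 2 b$)
$p{\left(-9,-12 \right)} - 22 Q{\left(11 \right)} = \left(-8 + \frac{1}{2} \left(-9\right)\right) - 22 \left(\left(-2\right) 11\right) = \left(-8 - \frac{9}{2}\right) - -484 = - \frac{25}{2} + 484 = \frac{943}{2}$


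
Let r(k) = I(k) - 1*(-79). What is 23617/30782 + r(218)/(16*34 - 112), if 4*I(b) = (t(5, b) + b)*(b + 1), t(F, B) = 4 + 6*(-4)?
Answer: 346326593/13297824 ≈ 26.044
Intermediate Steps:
t(F, B) = -20 (t(F, B) = 4 - 24 = -20)
I(b) = (1 + b)*(-20 + b)/4 (I(b) = ((-20 + b)*(b + 1))/4 = ((-20 + b)*(1 + b))/4 = ((1 + b)*(-20 + b))/4 = (1 + b)*(-20 + b)/4)
r(k) = 74 - 19*k/4 + k²/4 (r(k) = (-5 - 19*k/4 + k²/4) - 1*(-79) = (-5 - 19*k/4 + k²/4) + 79 = 74 - 19*k/4 + k²/4)
23617/30782 + r(218)/(16*34 - 112) = 23617/30782 + (74 - 19/4*218 + (¼)*218²)/(16*34 - 112) = 23617*(1/30782) + (74 - 2071/2 + (¼)*47524)/(544 - 112) = 23617/30782 + (74 - 2071/2 + 11881)/432 = 23617/30782 + (21839/2)*(1/432) = 23617/30782 + 21839/864 = 346326593/13297824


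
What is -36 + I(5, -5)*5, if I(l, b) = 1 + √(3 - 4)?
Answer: -31 + 5*I ≈ -31.0 + 5.0*I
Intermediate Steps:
I(l, b) = 1 + I (I(l, b) = 1 + √(-1) = 1 + I)
-36 + I(5, -5)*5 = -36 + (1 + I)*5 = -36 + (5 + 5*I) = -31 + 5*I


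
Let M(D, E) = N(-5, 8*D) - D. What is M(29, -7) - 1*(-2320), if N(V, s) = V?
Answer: 2286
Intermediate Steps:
M(D, E) = -5 - D
M(29, -7) - 1*(-2320) = (-5 - 1*29) - 1*(-2320) = (-5 - 29) + 2320 = -34 + 2320 = 2286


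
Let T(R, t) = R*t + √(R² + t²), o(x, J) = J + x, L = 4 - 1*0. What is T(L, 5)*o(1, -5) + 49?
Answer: -31 - 4*√41 ≈ -56.612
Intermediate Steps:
L = 4 (L = 4 + 0 = 4)
T(R, t) = √(R² + t²) + R*t
T(L, 5)*o(1, -5) + 49 = (√(4² + 5²) + 4*5)*(-5 + 1) + 49 = (√(16 + 25) + 20)*(-4) + 49 = (√41 + 20)*(-4) + 49 = (20 + √41)*(-4) + 49 = (-80 - 4*√41) + 49 = -31 - 4*√41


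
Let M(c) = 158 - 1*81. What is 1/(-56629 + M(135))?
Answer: -1/56552 ≈ -1.7683e-5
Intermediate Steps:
M(c) = 77 (M(c) = 158 - 81 = 77)
1/(-56629 + M(135)) = 1/(-56629 + 77) = 1/(-56552) = -1/56552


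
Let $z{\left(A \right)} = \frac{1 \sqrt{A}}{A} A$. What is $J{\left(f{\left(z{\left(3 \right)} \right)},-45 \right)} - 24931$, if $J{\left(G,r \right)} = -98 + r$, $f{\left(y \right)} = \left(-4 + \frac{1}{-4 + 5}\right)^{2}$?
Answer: $-25074$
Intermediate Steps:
$z{\left(A \right)} = \sqrt{A}$ ($z{\left(A \right)} = \frac{\sqrt{A}}{A} A = \frac{A}{\sqrt{A}} = \sqrt{A}$)
$f{\left(y \right)} = 9$ ($f{\left(y \right)} = \left(-4 + 1^{-1}\right)^{2} = \left(-4 + 1\right)^{2} = \left(-3\right)^{2} = 9$)
$J{\left(f{\left(z{\left(3 \right)} \right)},-45 \right)} - 24931 = \left(-98 - 45\right) - 24931 = -143 - 24931 = -25074$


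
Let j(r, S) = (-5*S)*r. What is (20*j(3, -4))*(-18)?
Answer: -21600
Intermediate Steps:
j(r, S) = -5*S*r
(20*j(3, -4))*(-18) = (20*(-5*(-4)*3))*(-18) = (20*60)*(-18) = 1200*(-18) = -21600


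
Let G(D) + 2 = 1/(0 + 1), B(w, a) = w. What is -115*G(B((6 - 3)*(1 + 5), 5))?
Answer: 115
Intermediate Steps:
G(D) = -1 (G(D) = -2 + 1/(0 + 1) = -2 + 1/1 = -2 + 1 = -1)
-115*G(B((6 - 3)*(1 + 5), 5)) = -115*(-1) = 115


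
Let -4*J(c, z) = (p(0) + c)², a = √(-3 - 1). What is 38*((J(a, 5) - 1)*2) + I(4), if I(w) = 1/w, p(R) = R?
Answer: ¼ ≈ 0.25000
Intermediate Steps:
a = 2*I (a = √(-4) = 2*I ≈ 2.0*I)
J(c, z) = -c²/4 (J(c, z) = -(0 + c)²/4 = -c²/4)
38*((J(a, 5) - 1)*2) + I(4) = 38*((-(2*I)²/4 - 1)*2) + 1/4 = 38*((-¼*(-4) - 1)*2) + ¼ = 38*((1 - 1)*2) + ¼ = 38*(0*2) + ¼ = 38*0 + ¼ = 0 + ¼ = ¼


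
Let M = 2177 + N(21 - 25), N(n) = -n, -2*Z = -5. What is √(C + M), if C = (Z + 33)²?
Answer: √13765/2 ≈ 58.662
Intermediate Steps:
Z = 5/2 (Z = -½*(-5) = 5/2 ≈ 2.5000)
C = 5041/4 (C = (5/2 + 33)² = (71/2)² = 5041/4 ≈ 1260.3)
M = 2181 (M = 2177 - (21 - 25) = 2177 - 1*(-4) = 2177 + 4 = 2181)
√(C + M) = √(5041/4 + 2181) = √(13765/4) = √13765/2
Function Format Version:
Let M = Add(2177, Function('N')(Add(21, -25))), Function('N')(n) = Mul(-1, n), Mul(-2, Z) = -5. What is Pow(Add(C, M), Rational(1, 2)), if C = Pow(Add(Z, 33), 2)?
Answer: Mul(Rational(1, 2), Pow(13765, Rational(1, 2))) ≈ 58.662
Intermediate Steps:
Z = Rational(5, 2) (Z = Mul(Rational(-1, 2), -5) = Rational(5, 2) ≈ 2.5000)
C = Rational(5041, 4) (C = Pow(Add(Rational(5, 2), 33), 2) = Pow(Rational(71, 2), 2) = Rational(5041, 4) ≈ 1260.3)
M = 2181 (M = Add(2177, Mul(-1, Add(21, -25))) = Add(2177, Mul(-1, -4)) = Add(2177, 4) = 2181)
Pow(Add(C, M), Rational(1, 2)) = Pow(Add(Rational(5041, 4), 2181), Rational(1, 2)) = Pow(Rational(13765, 4), Rational(1, 2)) = Mul(Rational(1, 2), Pow(13765, Rational(1, 2)))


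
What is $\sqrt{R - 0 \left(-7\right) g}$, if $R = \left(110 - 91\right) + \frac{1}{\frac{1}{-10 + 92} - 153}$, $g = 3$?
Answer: $\frac{\sqrt{2989134785}}{12545} \approx 4.3581$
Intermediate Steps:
$R = \frac{238273}{12545}$ ($R = 19 + \frac{1}{\frac{1}{82} - 153} = 19 + \frac{1}{- \frac{12545}{82}} = 19 - \frac{82}{12545} = \frac{238273}{12545} \approx 18.993$)
$\sqrt{R - 0 \left(-7\right) g} = \sqrt{\frac{238273}{12545} - 0 \left(-7\right) 3} = \sqrt{\frac{238273}{12545} - 0 \cdot 3} = \sqrt{\frac{238273}{12545} - 0} = \sqrt{\frac{238273}{12545} + 0} = \sqrt{\frac{238273}{12545}} = \frac{\sqrt{2989134785}}{12545}$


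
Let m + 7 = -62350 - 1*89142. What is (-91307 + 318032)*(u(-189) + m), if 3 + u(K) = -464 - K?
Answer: -34411640325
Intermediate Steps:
m = -151499 (m = -7 + (-62350 - 1*89142) = -7 + (-62350 - 89142) = -7 - 151492 = -151499)
u(K) = -467 - K (u(K) = -3 + (-464 - K) = -467 - K)
(-91307 + 318032)*(u(-189) + m) = (-91307 + 318032)*((-467 - 1*(-189)) - 151499) = 226725*((-467 + 189) - 151499) = 226725*(-278 - 151499) = 226725*(-151777) = -34411640325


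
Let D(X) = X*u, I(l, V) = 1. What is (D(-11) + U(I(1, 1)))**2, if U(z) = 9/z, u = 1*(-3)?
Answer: 1764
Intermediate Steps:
u = -3
D(X) = -3*X (D(X) = X*(-3) = -3*X)
(D(-11) + U(I(1, 1)))**2 = (-3*(-11) + 9/1)**2 = (33 + 9*1)**2 = (33 + 9)**2 = 42**2 = 1764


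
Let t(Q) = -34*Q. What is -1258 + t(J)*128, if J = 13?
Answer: -57834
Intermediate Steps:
-1258 + t(J)*128 = -1258 - 34*13*128 = -1258 - 442*128 = -1258 - 56576 = -57834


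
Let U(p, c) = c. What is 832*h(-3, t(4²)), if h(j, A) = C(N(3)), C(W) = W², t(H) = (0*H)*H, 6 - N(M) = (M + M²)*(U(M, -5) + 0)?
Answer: 3624192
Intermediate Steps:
N(M) = 6 + 5*M + 5*M² (N(M) = 6 - (M + M²)*(-5 + 0) = 6 - (M + M²)*(-5) = 6 - (-5*M - 5*M²) = 6 + (5*M + 5*M²) = 6 + 5*M + 5*M²)
t(H) = 0 (t(H) = 0*H = 0)
h(j, A) = 4356 (h(j, A) = (6 + 5*3 + 5*3²)² = (6 + 15 + 5*9)² = (6 + 15 + 45)² = 66² = 4356)
832*h(-3, t(4²)) = 832*4356 = 3624192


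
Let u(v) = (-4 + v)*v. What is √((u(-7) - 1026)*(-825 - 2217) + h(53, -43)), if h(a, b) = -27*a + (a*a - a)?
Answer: √2888183 ≈ 1699.5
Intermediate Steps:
h(a, b) = a² - 28*a (h(a, b) = -27*a + (a² - a) = a² - 28*a)
u(v) = v*(-4 + v)
√((u(-7) - 1026)*(-825 - 2217) + h(53, -43)) = √((-7*(-4 - 7) - 1026)*(-825 - 2217) + 53*(-28 + 53)) = √((-7*(-11) - 1026)*(-3042) + 53*25) = √((77 - 1026)*(-3042) + 1325) = √(-949*(-3042) + 1325) = √(2886858 + 1325) = √2888183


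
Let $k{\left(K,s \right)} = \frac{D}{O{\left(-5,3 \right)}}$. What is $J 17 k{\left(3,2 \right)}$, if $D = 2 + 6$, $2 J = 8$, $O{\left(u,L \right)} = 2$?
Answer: $272$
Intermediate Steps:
$J = 4$ ($J = \frac{1}{2} \cdot 8 = 4$)
$D = 8$
$k{\left(K,s \right)} = 4$ ($k{\left(K,s \right)} = \frac{8}{2} = 8 \cdot \frac{1}{2} = 4$)
$J 17 k{\left(3,2 \right)} = 4 \cdot 17 \cdot 4 = 68 \cdot 4 = 272$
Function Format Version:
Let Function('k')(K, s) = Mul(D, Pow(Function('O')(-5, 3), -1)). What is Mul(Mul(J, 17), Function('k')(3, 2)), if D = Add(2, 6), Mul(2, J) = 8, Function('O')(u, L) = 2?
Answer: 272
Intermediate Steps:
J = 4 (J = Mul(Rational(1, 2), 8) = 4)
D = 8
Function('k')(K, s) = 4 (Function('k')(K, s) = Mul(8, Pow(2, -1)) = Mul(8, Rational(1, 2)) = 4)
Mul(Mul(J, 17), Function('k')(3, 2)) = Mul(Mul(4, 17), 4) = Mul(68, 4) = 272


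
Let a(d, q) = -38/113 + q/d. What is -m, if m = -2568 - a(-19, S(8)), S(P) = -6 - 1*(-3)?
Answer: 5513113/2147 ≈ 2567.8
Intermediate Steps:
S(P) = -3 (S(P) = -6 + 3 = -3)
a(d, q) = -38/113 + q/d (a(d, q) = -38*1/113 + q/d = -38/113 + q/d)
m = -5513113/2147 (m = -2568 - (-38/113 - 3/(-19)) = -2568 - (-38/113 - 3*(-1/19)) = -2568 - (-38/113 + 3/19) = -2568 - 1*(-383/2147) = -2568 + 383/2147 = -5513113/2147 ≈ -2567.8)
-m = -1*(-5513113/2147) = 5513113/2147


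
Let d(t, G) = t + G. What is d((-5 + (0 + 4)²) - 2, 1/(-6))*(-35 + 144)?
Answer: 5777/6 ≈ 962.83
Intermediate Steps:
d(t, G) = G + t
d((-5 + (0 + 4)²) - 2, 1/(-6))*(-35 + 144) = (1/(-6) + ((-5 + (0 + 4)²) - 2))*(-35 + 144) = (-⅙ + ((-5 + 4²) - 2))*109 = (-⅙ + ((-5 + 16) - 2))*109 = (-⅙ + (11 - 2))*109 = (-⅙ + 9)*109 = (53/6)*109 = 5777/6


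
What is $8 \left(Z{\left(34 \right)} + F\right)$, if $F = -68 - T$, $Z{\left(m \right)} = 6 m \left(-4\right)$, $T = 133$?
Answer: $-8136$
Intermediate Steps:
$Z{\left(m \right)} = - 24 m$
$F = -201$ ($F = -68 - 133 = -201$)
$8 \left(Z{\left(34 \right)} + F\right) = 8 \left(\left(-24\right) 34 - 201\right) = 8 \left(-816 - 201\right) = 8 \left(-1017\right) = -8136$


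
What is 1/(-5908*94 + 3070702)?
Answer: 1/2515350 ≈ 3.9756e-7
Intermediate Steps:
1/(-5908*94 + 3070702) = 1/(-555352 + 3070702) = 1/2515350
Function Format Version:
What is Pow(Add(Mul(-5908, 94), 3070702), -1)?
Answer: Rational(1, 2515350) ≈ 3.9756e-7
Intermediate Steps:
Pow(Add(Mul(-5908, 94), 3070702), -1) = Pow(Add(-555352, 3070702), -1) = Pow(2515350, -1) = Rational(1, 2515350)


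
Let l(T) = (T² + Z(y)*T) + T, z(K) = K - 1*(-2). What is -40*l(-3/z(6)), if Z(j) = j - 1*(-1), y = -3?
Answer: -165/8 ≈ -20.625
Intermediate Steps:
Z(j) = 1 + j (Z(j) = j + 1 = 1 + j)
z(K) = 2 + K (z(K) = K + 2 = 2 + K)
l(T) = T² - T (l(T) = (T² + (1 - 3)*T) + T = (T² - 2*T) + T = T² - T)
-40*l(-3/z(6)) = -40*(-3/(2 + 6))*(-1 - 3/(2 + 6)) = -40*(-3/8)*(-1 - 3/8) = -40*(-3*⅛)*(-1 - 3*⅛) = -(-15)*(-1 - 3/8) = -(-15)*(-11)/8 = -40*33/64 = -165/8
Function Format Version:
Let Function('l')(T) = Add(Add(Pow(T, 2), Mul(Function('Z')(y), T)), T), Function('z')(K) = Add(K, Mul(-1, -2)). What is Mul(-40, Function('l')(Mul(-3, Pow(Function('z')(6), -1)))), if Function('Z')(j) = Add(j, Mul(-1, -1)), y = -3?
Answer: Rational(-165, 8) ≈ -20.625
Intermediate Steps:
Function('Z')(j) = Add(1, j) (Function('Z')(j) = Add(j, 1) = Add(1, j))
Function('z')(K) = Add(2, K) (Function('z')(K) = Add(K, 2) = Add(2, K))
Function('l')(T) = Add(Pow(T, 2), Mul(-1, T)) (Function('l')(T) = Add(Add(Pow(T, 2), Mul(Add(1, -3), T)), T) = Add(Add(Pow(T, 2), Mul(-2, T)), T) = Add(Pow(T, 2), Mul(-1, T)))
Mul(-40, Function('l')(Mul(-3, Pow(Function('z')(6), -1)))) = Mul(-40, Mul(Mul(-3, Pow(Add(2, 6), -1)), Add(-1, Mul(-3, Pow(Add(2, 6), -1))))) = Mul(-40, Mul(Mul(-3, Pow(8, -1)), Add(-1, Mul(-3, Pow(8, -1))))) = Mul(-40, Mul(Mul(-3, Rational(1, 8)), Add(-1, Mul(-3, Rational(1, 8))))) = Mul(-40, Mul(Rational(-3, 8), Add(-1, Rational(-3, 8)))) = Mul(-40, Mul(Rational(-3, 8), Rational(-11, 8))) = Mul(-40, Rational(33, 64)) = Rational(-165, 8)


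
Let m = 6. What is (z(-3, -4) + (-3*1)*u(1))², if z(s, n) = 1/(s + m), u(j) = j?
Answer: 64/9 ≈ 7.1111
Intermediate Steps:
z(s, n) = 1/(6 + s) (z(s, n) = 1/(s + 6) = 1/(6 + s))
(z(-3, -4) + (-3*1)*u(1))² = (1/(6 - 3) - 3*1*1)² = (1/3 - 3*1)² = (⅓ - 3)² = (-8/3)² = 64/9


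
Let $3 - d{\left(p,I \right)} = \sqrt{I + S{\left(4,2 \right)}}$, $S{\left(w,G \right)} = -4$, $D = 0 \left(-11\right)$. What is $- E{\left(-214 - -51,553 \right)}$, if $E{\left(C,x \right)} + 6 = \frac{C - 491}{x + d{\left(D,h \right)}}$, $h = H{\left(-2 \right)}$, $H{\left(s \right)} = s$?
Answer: $\frac{1109238}{154571} + \frac{327 i \sqrt{6}}{154571} \approx 7.1762 + 0.005182 i$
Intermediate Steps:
$D = 0$
$h = -2$
$d{\left(p,I \right)} = 3 - \sqrt{-4 + I}$ ($d{\left(p,I \right)} = 3 - \sqrt{I - 4} = 3 - \sqrt{-4 + I}$)
$E{\left(C,x \right)} = -6 + \frac{-491 + C}{3 + x - i \sqrt{6}}$ ($E{\left(C,x \right)} = -6 + \frac{C - 491}{x + \left(3 - \sqrt{-4 - 2}\right)} = -6 + \frac{-491 + C}{x + \left(3 - \sqrt{-6}\right)} = -6 + \frac{-491 + C}{x + \left(3 - i \sqrt{6}\right)} = -6 + \frac{-491 + C}{3 + x - i \sqrt{6}}$)
$- E{\left(-214 - -51,553 \right)} = - \frac{-509 - 163 - 3318 + 6 i \sqrt{6}}{3 + 553 - i \sqrt{6}} = - \frac{-509 + \left(-214 + 51\right) - 3318 + 6 i \sqrt{6}}{556 - i \sqrt{6}} = - \frac{-509 - 163 - 3318 + 6 i \sqrt{6}}{556 - i \sqrt{6}} = - \frac{-3990 + 6 i \sqrt{6}}{556 - i \sqrt{6}}$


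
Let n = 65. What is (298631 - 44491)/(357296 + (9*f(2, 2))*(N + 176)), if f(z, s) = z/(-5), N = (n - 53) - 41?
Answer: 635350/891917 ≈ 0.71234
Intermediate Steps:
N = -29 (N = (65 - 53) - 41 = 12 - 41 = -29)
f(z, s) = -z/5 (f(z, s) = z*(-⅕) = -z/5)
(298631 - 44491)/(357296 + (9*f(2, 2))*(N + 176)) = (298631 - 44491)/(357296 + (9*(-⅕*2))*(-29 + 176)) = 254140/(357296 + (9*(-⅖))*147) = 254140/(357296 - 18/5*147) = 254140/(357296 - 2646/5) = 254140/(1783834/5) = 254140*(5/1783834) = 635350/891917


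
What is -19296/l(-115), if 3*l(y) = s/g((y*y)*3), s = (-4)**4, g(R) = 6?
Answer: -5427/4 ≈ -1356.8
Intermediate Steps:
s = 256
l(y) = 128/9 (l(y) = (256/6)/3 = (256*(1/6))/3 = (1/3)*(128/3) = 128/9)
-19296/l(-115) = -19296/128/9 = -19296*9/128 = -5427/4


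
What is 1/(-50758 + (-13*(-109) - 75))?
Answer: -1/49416 ≈ -2.0236e-5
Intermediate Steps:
1/(-50758 + (-13*(-109) - 75)) = 1/(-50758 + (1417 - 75)) = 1/(-50758 + 1342) = 1/(-49416) = -1/49416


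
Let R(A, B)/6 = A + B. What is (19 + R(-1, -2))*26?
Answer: 26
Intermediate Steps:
R(A, B) = 6*A + 6*B (R(A, B) = 6*(A + B) = 6*A + 6*B)
(19 + R(-1, -2))*26 = (19 + (6*(-1) + 6*(-2)))*26 = (19 + (-6 - 12))*26 = (19 - 18)*26 = 1*26 = 26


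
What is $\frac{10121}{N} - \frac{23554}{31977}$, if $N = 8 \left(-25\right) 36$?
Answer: $- \frac{54803113}{25581600} \approx -2.1423$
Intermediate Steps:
$N = -7200$ ($N = \left(-200\right) 36 = -7200$)
$\frac{10121}{N} - \frac{23554}{31977} = \frac{10121}{-7200} - \frac{23554}{31977} = 10121 \left(- \frac{1}{7200}\right) - \frac{23554}{31977} = - \frac{10121}{7200} - \frac{23554}{31977} = - \frac{54803113}{25581600}$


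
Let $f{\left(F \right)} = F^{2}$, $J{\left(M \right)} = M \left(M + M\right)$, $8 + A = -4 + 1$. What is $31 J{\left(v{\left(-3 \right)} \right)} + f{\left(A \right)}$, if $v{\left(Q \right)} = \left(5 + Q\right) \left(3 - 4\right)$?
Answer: $369$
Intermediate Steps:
$v{\left(Q \right)} = -5 - Q$ ($v{\left(Q \right)} = \left(5 + Q\right) \left(-1\right) = -5 - Q$)
$A = -11$ ($A = -8 + \left(-4 + 1\right) = -8 - 3 = -11$)
$J{\left(M \right)} = 2 M^{2}$ ($J{\left(M \right)} = M 2 M = 2 M^{2}$)
$31 J{\left(v{\left(-3 \right)} \right)} + f{\left(A \right)} = 31 \cdot 2 \left(-5 - -3\right)^{2} + \left(-11\right)^{2} = 31 \cdot 2 \left(-5 + 3\right)^{2} + 121 = 31 \cdot 2 \left(-2\right)^{2} + 121 = 31 \cdot 2 \cdot 4 + 121 = 31 \cdot 8 + 121 = 248 + 121 = 369$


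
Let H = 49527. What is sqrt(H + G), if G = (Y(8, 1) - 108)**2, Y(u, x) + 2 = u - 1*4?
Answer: sqrt(60763) ≈ 246.50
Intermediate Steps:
Y(u, x) = -6 + u (Y(u, x) = -2 + (u - 1*4) = -2 + (u - 4) = -2 + (-4 + u) = -6 + u)
G = 11236 (G = ((-6 + 8) - 108)**2 = (2 - 108)**2 = (-106)**2 = 11236)
sqrt(H + G) = sqrt(49527 + 11236) = sqrt(60763)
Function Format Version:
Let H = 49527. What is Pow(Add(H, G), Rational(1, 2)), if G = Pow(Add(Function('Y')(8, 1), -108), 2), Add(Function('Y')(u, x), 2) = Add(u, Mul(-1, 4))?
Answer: Pow(60763, Rational(1, 2)) ≈ 246.50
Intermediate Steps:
Function('Y')(u, x) = Add(-6, u) (Function('Y')(u, x) = Add(-2, Add(u, Mul(-1, 4))) = Add(-2, Add(u, -4)) = Add(-2, Add(-4, u)) = Add(-6, u))
G = 11236 (G = Pow(Add(Add(-6, 8), -108), 2) = Pow(Add(2, -108), 2) = Pow(-106, 2) = 11236)
Pow(Add(H, G), Rational(1, 2)) = Pow(Add(49527, 11236), Rational(1, 2)) = Pow(60763, Rational(1, 2))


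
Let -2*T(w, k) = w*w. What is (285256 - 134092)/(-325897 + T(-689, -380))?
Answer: -7752/28885 ≈ -0.26837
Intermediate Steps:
T(w, k) = -w²/2 (T(w, k) = -w*w/2 = -w²/2)
(285256 - 134092)/(-325897 + T(-689, -380)) = (285256 - 134092)/(-325897 - ½*(-689)²) = 151164/(-325897 - ½*474721) = 151164/(-325897 - 474721/2) = 151164/(-1126515/2) = 151164*(-2/1126515) = -7752/28885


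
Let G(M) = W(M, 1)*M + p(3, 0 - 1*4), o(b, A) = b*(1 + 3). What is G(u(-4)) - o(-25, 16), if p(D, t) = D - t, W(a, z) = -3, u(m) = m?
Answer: 119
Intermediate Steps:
o(b, A) = 4*b (o(b, A) = b*4 = 4*b)
G(M) = 7 - 3*M (G(M) = -3*M + (3 - (0 - 1*4)) = -3*M + (3 - (0 - 4)) = -3*M + (3 - 1*(-4)) = -3*M + (3 + 4) = -3*M + 7 = 7 - 3*M)
G(u(-4)) - o(-25, 16) = (7 - 3*(-4)) - 4*(-25) = (7 + 12) - 1*(-100) = 19 + 100 = 119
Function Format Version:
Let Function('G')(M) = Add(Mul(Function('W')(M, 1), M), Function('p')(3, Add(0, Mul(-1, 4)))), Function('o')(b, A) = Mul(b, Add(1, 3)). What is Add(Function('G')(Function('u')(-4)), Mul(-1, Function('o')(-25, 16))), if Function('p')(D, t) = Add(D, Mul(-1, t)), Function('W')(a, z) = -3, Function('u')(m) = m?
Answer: 119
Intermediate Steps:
Function('o')(b, A) = Mul(4, b) (Function('o')(b, A) = Mul(b, 4) = Mul(4, b))
Function('G')(M) = Add(7, Mul(-3, M)) (Function('G')(M) = Add(Mul(-3, M), Add(3, Mul(-1, Add(0, Mul(-1, 4))))) = Add(Mul(-3, M), Add(3, Mul(-1, Add(0, -4)))) = Add(Mul(-3, M), Add(3, Mul(-1, -4))) = Add(Mul(-3, M), Add(3, 4)) = Add(Mul(-3, M), 7) = Add(7, Mul(-3, M)))
Add(Function('G')(Function('u')(-4)), Mul(-1, Function('o')(-25, 16))) = Add(Add(7, Mul(-3, -4)), Mul(-1, Mul(4, -25))) = Add(Add(7, 12), Mul(-1, -100)) = Add(19, 100) = 119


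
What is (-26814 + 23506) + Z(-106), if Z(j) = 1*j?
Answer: -3414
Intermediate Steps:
Z(j) = j
(-26814 + 23506) + Z(-106) = (-26814 + 23506) - 106 = -3308 - 106 = -3414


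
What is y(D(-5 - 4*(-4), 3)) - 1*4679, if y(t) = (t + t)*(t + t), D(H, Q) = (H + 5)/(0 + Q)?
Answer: -41087/9 ≈ -4565.2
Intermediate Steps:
D(H, Q) = (5 + H)/Q
y(t) = 4*t² (y(t) = (2*t)*(2*t) = 4*t²)
y(D(-5 - 4*(-4), 3)) - 1*4679 = 4*((5 + (-5 - 4*(-4)))/3)² - 1*4679 = 4*((5 + (-5 + 16))/3)² - 4679 = 4*((5 + 11)/3)² - 4679 = 4*((⅓)*16)² - 4679 = 4*(16/3)² - 4679 = 4*(256/9) - 4679 = 1024/9 - 4679 = -41087/9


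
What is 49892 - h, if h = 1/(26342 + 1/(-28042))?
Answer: 36854340426754/738682363 ≈ 49892.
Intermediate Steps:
h = 28042/738682363 (h = 1/(26342 - 1/28042) = 1/(738682363/28042) = 28042/738682363 ≈ 3.7962e-5)
49892 - h = 49892 - 1*28042/738682363 = 49892 - 28042/738682363 = 36854340426754/738682363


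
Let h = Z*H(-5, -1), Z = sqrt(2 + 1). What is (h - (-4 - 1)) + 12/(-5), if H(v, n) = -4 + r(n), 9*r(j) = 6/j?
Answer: 13/5 - 14*sqrt(3)/3 ≈ -5.4829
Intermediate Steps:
r(j) = 2/(3*j) (r(j) = (6/j)/9 = 2/(3*j))
Z = sqrt(3) ≈ 1.7320
H(v, n) = -4 + 2/(3*n)
h = -14*sqrt(3)/3 (h = sqrt(3)*(-4 + (2/3)/(-1)) = sqrt(3)*(-4 + (2/3)*(-1)) = sqrt(3)*(-4 - 2/3) = sqrt(3)*(-14/3) = -14*sqrt(3)/3 ≈ -8.0829)
(h - (-4 - 1)) + 12/(-5) = (-14*sqrt(3)/3 - (-4 - 1)) + 12/(-5) = (-14*sqrt(3)/3 - 1*(-5)) + 12*(-1/5) = (-14*sqrt(3)/3 + 5) - 12/5 = (5 - 14*sqrt(3)/3) - 12/5 = 13/5 - 14*sqrt(3)/3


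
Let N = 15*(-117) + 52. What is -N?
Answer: 1703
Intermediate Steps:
N = -1703 (N = -1755 + 52 = -1703)
-N = -1*(-1703) = 1703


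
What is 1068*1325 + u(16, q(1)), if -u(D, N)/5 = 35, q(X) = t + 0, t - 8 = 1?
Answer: 1414925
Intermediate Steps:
t = 9 (t = 8 + 1 = 9)
q(X) = 9 (q(X) = 9 + 0 = 9)
u(D, N) = -175 (u(D, N) = -5*35 = -175)
1068*1325 + u(16, q(1)) = 1068*1325 - 175 = 1415100 - 175 = 1414925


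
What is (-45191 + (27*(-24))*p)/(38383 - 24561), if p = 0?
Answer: -45191/13822 ≈ -3.2695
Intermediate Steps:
(-45191 + (27*(-24))*p)/(38383 - 24561) = (-45191 + (27*(-24))*0)/(38383 - 24561) = (-45191 - 648*0)/13822 = (-45191 + 0)*(1/13822) = -45191*1/13822 = -45191/13822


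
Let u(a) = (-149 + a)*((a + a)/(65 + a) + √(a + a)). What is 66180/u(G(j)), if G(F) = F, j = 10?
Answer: 992700/155819 - 7445250*√5/155819 ≈ -100.47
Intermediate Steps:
u(a) = (-149 + a)*(√2*√a + 2*a/(65 + a)) (u(a) = (-149 + a)*((2*a)/(65 + a) + √(2*a)) = (-149 + a)*(2*a/(65 + a) + √2*√a) = (-149 + a)*(√2*√a + 2*a/(65 + a)))
66180/u(G(j)) = 66180/(((-298*10 + 2*10² + √2*10^(5/2) - 9685*√2*√10 - 84*√2*10^(3/2))/(65 + 10))) = 66180/(((-2980 + 2*100 + √2*(100*√10) - 19370*√5 - 84*√2*10*√10)/75)) = 66180/(((-2980 + 200 + 200*√5 - 19370*√5 - 1680*√5)/75)) = 66180/(((-2780 - 20850*√5)/75)) = 66180/(-556/15 - 278*√5)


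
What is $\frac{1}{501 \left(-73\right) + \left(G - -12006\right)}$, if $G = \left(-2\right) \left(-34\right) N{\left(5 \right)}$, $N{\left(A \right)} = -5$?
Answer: $- \frac{1}{24907} \approx -4.0149 \cdot 10^{-5}$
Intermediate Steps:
$G = -340$ ($G = \left(-2\right) \left(-34\right) \left(-5\right) = 68 \left(-5\right) = -340$)
$\frac{1}{501 \left(-73\right) + \left(G - -12006\right)} = \frac{1}{501 \left(-73\right) - -11666} = \frac{1}{-36573 + \left(-340 + 12006\right)} = \frac{1}{-36573 + 11666} = \frac{1}{-24907} = - \frac{1}{24907}$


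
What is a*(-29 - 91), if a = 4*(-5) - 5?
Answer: 3000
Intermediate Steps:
a = -25 (a = -20 - 5 = -25)
a*(-29 - 91) = -25*(-29 - 91) = -25*(-120) = 3000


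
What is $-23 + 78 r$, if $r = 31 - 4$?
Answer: $2083$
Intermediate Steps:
$r = 27$
$-23 + 78 r = -23 + 78 \cdot 27 = -23 + 2106 = 2083$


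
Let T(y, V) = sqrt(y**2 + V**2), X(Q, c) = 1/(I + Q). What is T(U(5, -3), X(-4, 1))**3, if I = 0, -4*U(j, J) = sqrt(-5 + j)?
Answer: 1/64 ≈ 0.015625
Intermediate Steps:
U(j, J) = -sqrt(-5 + j)/4
X(Q, c) = 1/Q (X(Q, c) = 1/(0 + Q) = 1/Q)
T(y, V) = sqrt(V**2 + y**2)
T(U(5, -3), X(-4, 1))**3 = (sqrt((1/(-4))**2 + (-sqrt(-5 + 5)/4)**2))**3 = (sqrt((-1/4)**2 + (-sqrt(0)/4)**2))**3 = (sqrt(1/16 + (-1/4*0)**2))**3 = (sqrt(1/16 + 0**2))**3 = (sqrt(1/16 + 0))**3 = (sqrt(1/16))**3 = (1/4)**3 = 1/64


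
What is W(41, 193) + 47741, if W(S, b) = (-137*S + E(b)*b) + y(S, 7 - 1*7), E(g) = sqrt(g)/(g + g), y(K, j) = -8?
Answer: 42116 + sqrt(193)/2 ≈ 42123.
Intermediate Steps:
E(g) = 1/(2*sqrt(g)) (E(g) = sqrt(g)/((2*g)) = (1/(2*g))*sqrt(g) = 1/(2*sqrt(g)))
W(S, b) = -8 + sqrt(b)/2 - 137*S (W(S, b) = (-137*S + (1/(2*sqrt(b)))*b) - 8 = (-137*S + sqrt(b)/2) - 8 = (sqrt(b)/2 - 137*S) - 8 = -8 + sqrt(b)/2 - 137*S)
W(41, 193) + 47741 = (-8 + sqrt(193)/2 - 137*41) + 47741 = (-8 + sqrt(193)/2 - 5617) + 47741 = (-5625 + sqrt(193)/2) + 47741 = 42116 + sqrt(193)/2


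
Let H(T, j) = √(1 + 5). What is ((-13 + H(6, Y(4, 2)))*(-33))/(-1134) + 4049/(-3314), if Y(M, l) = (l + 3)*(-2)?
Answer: -501106/313173 + 11*√6/378 ≈ -1.5288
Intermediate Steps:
Y(M, l) = -6 - 2*l (Y(M, l) = (3 + l)*(-2) = -6 - 2*l)
H(T, j) = √6
((-13 + H(6, Y(4, 2)))*(-33))/(-1134) + 4049/(-3314) = ((-13 + √6)*(-33))/(-1134) + 4049/(-3314) = (429 - 33*√6)*(-1/1134) + 4049*(-1/3314) = (-143/378 + 11*√6/378) - 4049/3314 = -501106/313173 + 11*√6/378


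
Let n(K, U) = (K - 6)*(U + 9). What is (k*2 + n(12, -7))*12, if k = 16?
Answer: 528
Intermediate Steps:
n(K, U) = (-6 + K)*(9 + U)
(k*2 + n(12, -7))*12 = (16*2 + (-54 - 6*(-7) + 9*12 + 12*(-7)))*12 = (32 + (-54 + 42 + 108 - 84))*12 = (32 + 12)*12 = 44*12 = 528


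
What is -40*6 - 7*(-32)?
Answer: -16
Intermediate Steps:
-40*6 - 7*(-32) = -240 + 224 = -16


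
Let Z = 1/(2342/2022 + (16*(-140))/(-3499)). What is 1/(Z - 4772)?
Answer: -6361969/30355778579 ≈ -0.00020958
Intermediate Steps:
Z = 3537489/6361969 (Z = 1/(2342*(1/2022) - 2240*(-1/3499)) = 1/(1171/1011 + 2240/3499) = 1/(6361969/3537489) = 3537489/6361969 ≈ 0.55604)
1/(Z - 4772) = 1/(3537489/6361969 - 4772) = 1/(-30355778579/6361969) = -6361969/30355778579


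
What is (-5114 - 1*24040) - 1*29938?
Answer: -59092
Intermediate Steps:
(-5114 - 1*24040) - 1*29938 = (-5114 - 24040) - 29938 = -29154 - 29938 = -59092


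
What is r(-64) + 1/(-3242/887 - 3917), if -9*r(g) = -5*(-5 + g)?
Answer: -44436564/1159207 ≈ -38.334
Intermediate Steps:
r(g) = -25/9 + 5*g/9 (r(g) = -(-5)*(-5 + g)/9 = -(25 - 5*g)/9 = -25/9 + 5*g/9)
r(-64) + 1/(-3242/887 - 3917) = (-25/9 + (5/9)*(-64)) + 1/(-3242/887 - 3917) = (-25/9 - 320/9) + 1/(-3242*1/887 - 3917) = -115/3 + 1/(-3242/887 - 3917) = -115/3 + 1/(-3477621/887) = -115/3 - 887/3477621 = -44436564/1159207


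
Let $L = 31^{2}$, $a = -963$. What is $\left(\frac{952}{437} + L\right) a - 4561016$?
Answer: $- \frac{2398499359}{437} \approx -5.4886 \cdot 10^{6}$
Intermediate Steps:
$L = 961$
$\left(\frac{952}{437} + L\right) a - 4561016 = \left(\frac{952}{437} + 961\right) \left(-963\right) - 4561016 = \frac{420909}{437} \left(-963\right) - 4561016 = - \frac{405335367}{437} - 4561016 = - \frac{2398499359}{437}$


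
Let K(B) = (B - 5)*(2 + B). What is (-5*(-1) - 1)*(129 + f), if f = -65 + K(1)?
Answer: 208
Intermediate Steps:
K(B) = (-5 + B)*(2 + B)
f = -77 (f = -65 + (-10 + 1² - 3*1) = -65 + (-10 + 1 - 3) = -65 - 12 = -77)
(-5*(-1) - 1)*(129 + f) = (-5*(-1) - 1)*(129 - 77) = (5 - 1)*52 = 4*52 = 208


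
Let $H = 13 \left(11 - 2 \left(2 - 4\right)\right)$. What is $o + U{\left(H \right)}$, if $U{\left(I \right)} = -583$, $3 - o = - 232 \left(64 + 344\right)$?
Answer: $94076$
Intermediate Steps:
$o = 94659$ ($o = 3 - - 232 \left(64 + 344\right) = 3 - \left(-232\right) 408 = 3 - -94656 = 3 + 94656 = 94659$)
$H = 195$ ($H = 13 \left(11 - -4\right) = 13 \left(11 + 4\right) = 13 \cdot 15 = 195$)
$o + U{\left(H \right)} = 94659 - 583 = 94076$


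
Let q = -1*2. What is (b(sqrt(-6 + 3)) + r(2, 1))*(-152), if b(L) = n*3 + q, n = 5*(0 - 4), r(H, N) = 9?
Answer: 8056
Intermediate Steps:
q = -2
n = -20 (n = 5*(-4) = -20)
b(L) = -62 (b(L) = -20*3 - 2 = -60 - 2 = -62)
(b(sqrt(-6 + 3)) + r(2, 1))*(-152) = (-62 + 9)*(-152) = -53*(-152) = 8056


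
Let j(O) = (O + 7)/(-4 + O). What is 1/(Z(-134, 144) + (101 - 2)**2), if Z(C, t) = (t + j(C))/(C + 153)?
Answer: 2622/25718221 ≈ 0.00010195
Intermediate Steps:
j(O) = (7 + O)/(-4 + O)
Z(C, t) = (t + (7 + C)/(-4 + C))/(153 + C) (Z(C, t) = (t + (7 + C)/(-4 + C))/(C + 153) = (t + (7 + C)/(-4 + C))/(153 + C))
1/(Z(-134, 144) + (101 - 2)**2) = 1/((7 - 134 + 144*(-4 - 134))/((-4 - 134)*(153 - 134)) + (101 - 2)**2) = 1/((7 - 134 + 144*(-138))/(-138*19) + 99**2) = 1/(-1/138*1/19*(7 - 134 - 19872) + 9801) = 1/(-1/138*1/19*(-19999) + 9801) = 1/(19999/2622 + 9801) = 1/(25718221/2622) = 2622/25718221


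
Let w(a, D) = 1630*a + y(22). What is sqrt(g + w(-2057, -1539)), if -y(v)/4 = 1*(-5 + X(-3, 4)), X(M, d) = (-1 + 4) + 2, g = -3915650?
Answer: 4*I*sqrt(454285) ≈ 2696.0*I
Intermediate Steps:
X(M, d) = 5 (X(M, d) = 3 + 2 = 5)
y(v) = 0 (y(v) = -4*(-5 + 5) = -4*0 = 0)
w(a, D) = 1630*a (w(a, D) = 1630*a + 0 = 1630*a)
sqrt(g + w(-2057, -1539)) = sqrt(-3915650 + 1630*(-2057)) = sqrt(-3915650 - 3352910) = sqrt(-7268560) = 4*I*sqrt(454285)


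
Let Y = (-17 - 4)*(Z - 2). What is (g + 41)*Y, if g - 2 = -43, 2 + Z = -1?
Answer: 0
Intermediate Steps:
Z = -3 (Z = -2 - 1 = -3)
g = -41 (g = 2 - 43 = -41)
Y = 105 (Y = (-17 - 4)*(-3 - 2) = -21*(-5) = 105)
(g + 41)*Y = (-41 + 41)*105 = 0*105 = 0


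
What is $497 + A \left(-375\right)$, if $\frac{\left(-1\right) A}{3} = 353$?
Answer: $397622$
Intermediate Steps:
$A = -1059$ ($A = \left(-3\right) 353 = -1059$)
$497 + A \left(-375\right) = 497 - -397125 = 497 + 397125 = 397622$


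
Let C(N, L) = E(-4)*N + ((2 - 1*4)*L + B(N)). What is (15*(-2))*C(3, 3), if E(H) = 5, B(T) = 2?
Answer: -330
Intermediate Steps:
C(N, L) = 2 - 2*L + 5*N (C(N, L) = 5*N + ((2 - 1*4)*L + 2) = 5*N + ((2 - 4)*L + 2) = 5*N + (-2*L + 2) = 5*N + (2 - 2*L) = 2 - 2*L + 5*N)
(15*(-2))*C(3, 3) = (15*(-2))*(2 - 2*3 + 5*3) = -30*(2 - 6 + 15) = -30*11 = -330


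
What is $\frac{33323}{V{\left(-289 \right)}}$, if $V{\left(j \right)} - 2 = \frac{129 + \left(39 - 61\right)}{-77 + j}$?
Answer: $\frac{12196218}{625} \approx 19514.0$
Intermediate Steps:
$V{\left(j \right)} = 2 + \frac{107}{-77 + j}$ ($V{\left(j \right)} = 2 + \frac{129 + \left(39 - 61\right)}{-77 + j} = 2 + \frac{129 - 22}{-77 + j} = 2 + \frac{107}{-77 + j}$)
$\frac{33323}{V{\left(-289 \right)}} = \frac{33323}{\frac{1}{-77 - 289} \left(-47 + 2 \left(-289\right)\right)} = \frac{33323}{\frac{1}{-366} \left(-47 - 578\right)} = \frac{33323}{\left(- \frac{1}{366}\right) \left(-625\right)} = \frac{33323}{\frac{625}{366}} = 33323 \cdot \frac{366}{625} = \frac{12196218}{625}$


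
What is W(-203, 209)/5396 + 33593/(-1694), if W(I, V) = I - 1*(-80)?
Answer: -12962585/652916 ≈ -19.853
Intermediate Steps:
W(I, V) = 80 + I (W(I, V) = I + 80 = 80 + I)
W(-203, 209)/5396 + 33593/(-1694) = (80 - 203)/5396 + 33593/(-1694) = -123*1/5396 + 33593*(-1/1694) = -123/5396 - 4799/242 = -12962585/652916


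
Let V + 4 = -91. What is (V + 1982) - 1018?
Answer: 869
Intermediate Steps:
V = -95 (V = -4 - 91 = -95)
(V + 1982) - 1018 = (-95 + 1982) - 1018 = 1887 - 1018 = 869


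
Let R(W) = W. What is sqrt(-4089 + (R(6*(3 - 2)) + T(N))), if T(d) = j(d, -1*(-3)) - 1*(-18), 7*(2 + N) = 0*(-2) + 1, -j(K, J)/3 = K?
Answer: 16*I*sqrt(777)/7 ≈ 63.714*I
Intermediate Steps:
j(K, J) = -3*K
N = -13/7 (N = -2 + (0*(-2) + 1)/7 = -2 + (0 + 1)/7 = -2 + (1/7)*1 = -2 + 1/7 = -13/7 ≈ -1.8571)
T(d) = 18 - 3*d (T(d) = -3*d - 1*(-18) = -3*d + 18 = 18 - 3*d)
sqrt(-4089 + (R(6*(3 - 2)) + T(N))) = sqrt(-4089 + (6*(3 - 2) + (18 - 3*(-13/7)))) = sqrt(-4089 + (6*1 + (18 + 39/7))) = sqrt(-4089 + (6 + 165/7)) = sqrt(-4089 + 207/7) = sqrt(-28416/7) = 16*I*sqrt(777)/7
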